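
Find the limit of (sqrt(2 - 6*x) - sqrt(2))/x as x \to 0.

-3*√(2)/2

A 0/0 form; rationalise with √(2 - 6x) + √2. This collapses the numerator to -6x, leaving -6/(√(2 - 6x) + √2) → -6/(2√2) = -3*√(2)/2.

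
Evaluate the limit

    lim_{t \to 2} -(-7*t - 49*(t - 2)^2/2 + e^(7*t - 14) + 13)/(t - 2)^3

-343/6

Direct substitution gives 0/0.
Apply L'Hôpital: lim (-49*t + 7*e^(7*t - 14) + 91)/(-3*(t - 2)^2), still 0/0.
Apply L'Hôpital: lim (49*e^(7*t - 14) - 49)/(12 - 6*t), still 0/0.
After 3 applications of L'Hôpital's rule the quotient is (343*e^(7*t - 14))/(-6); substituting t = 2 gives -343/6.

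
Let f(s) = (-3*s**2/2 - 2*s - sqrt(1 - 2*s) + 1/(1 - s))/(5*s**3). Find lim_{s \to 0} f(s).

3/10

Substitution gives 0/0 (the numerator vanishes to order 3).
Expand each term to order s^3: the coefficient of s^3 in 1/(1 - s) is 1 and in −√(1 - 2s) is 1/2.
Lower-order terms cancel with the polynomial part, so the numerator is (3/2)·s^3 + o(s^3), and the limit is (3/2)/(5) = 3/10.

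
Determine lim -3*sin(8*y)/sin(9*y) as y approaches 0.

Substitution gives 0/0.
Divide numerator and denominator by y: sin(8y)/y → 8 and sin(9y)/y → 9, so the limit is -3·8/9 = -8/3.

-8/3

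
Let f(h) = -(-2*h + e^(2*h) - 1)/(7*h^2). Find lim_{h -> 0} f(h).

Direct substitution gives 0/0.
Apply L'Hôpital: lim (2*e^(2*h) - 2)/(-14*h), still 0/0.
After 2 applications of L'Hôpital's rule the quotient is (4*e^(2*h))/(-14); substituting h = 0 gives -2/7.

-2/7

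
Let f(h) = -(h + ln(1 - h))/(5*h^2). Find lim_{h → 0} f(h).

Direct substitution gives 0/0.
Apply L'Hôpital: lim (1 - 1/(1 - h))/(-10*h), still 0/0.
After 2 applications of L'Hôpital's rule the quotient is (-1/(1 - h)^2)/(-10); substituting h = 0 gives 1/10.

1/10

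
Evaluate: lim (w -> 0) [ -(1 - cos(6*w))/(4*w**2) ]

-9/2

Substitution gives 0/0.
Use (1 − cos u)/u² → 1/2 with u = 6w: the limit is 6²/(2·(-4)) = -9/2.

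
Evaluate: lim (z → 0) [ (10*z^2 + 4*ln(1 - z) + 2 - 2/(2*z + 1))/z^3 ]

44/3

Substitution gives 0/0; apply L'Hôpital's rule 3 times.
After differentiating numerator and denominator 3 times the quotient is (96/(2*z + 1)^4 + 8/(z - 1)^3)/(6); at z = 0 this is 44/3.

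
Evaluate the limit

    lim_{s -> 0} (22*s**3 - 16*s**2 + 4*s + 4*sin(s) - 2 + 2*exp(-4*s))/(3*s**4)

64/9

Substitution gives 0/0; apply L'Hôpital's rule 4 times.
After differentiating numerator and denominator 4 times the quotient is (4*sin(s) + 512*e^(-4*s))/(72); at s = 0 this is 64/9.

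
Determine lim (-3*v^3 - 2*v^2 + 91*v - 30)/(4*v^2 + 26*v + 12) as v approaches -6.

19/2

Direct substitution gives 0/0, so factor. Both numerator and denominator have (v + 6) as a factor.
After cancelling, the expression reduces to (-3*v^2 + 16*v - 5)/(4*v + 2).
Substituting v = -6 gives 19/2.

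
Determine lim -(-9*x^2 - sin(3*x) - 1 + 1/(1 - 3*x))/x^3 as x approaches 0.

Substitution gives 0/0 (the numerator vanishes to order 3).
Expand each term to order x^3: the coefficient of x^3 in 1/(1 - 3x) is 27 and in −sin(3x) is 9/2.
Lower-order terms cancel with the polynomial part, so the numerator is (63/2)·x^3 + o(x^3), and the limit is (63/2)/(-1) = -63/2.

-63/2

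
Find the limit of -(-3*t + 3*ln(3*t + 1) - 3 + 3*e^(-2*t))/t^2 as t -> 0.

15/2

Substitution gives 0/0; apply L'Hôpital's rule 2 times.
After differentiating numerator and denominator 2 times the quotient is (12*e^(-2*t) - 27/(3*t + 1)^2)/(-2); at t = 0 this is 15/2.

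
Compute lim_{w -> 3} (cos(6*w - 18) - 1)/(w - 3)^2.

-18

Direct substitution gives 0/0.
Apply L'Hôpital: lim (-6*sin(6*w - 18))/(2*w - 6), still 0/0.
After 2 applications of L'Hôpital's rule the quotient is (-36*cos(6*w - 18))/(2); substituting w = 3 gives -18.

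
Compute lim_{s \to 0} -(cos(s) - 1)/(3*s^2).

1/6

Direct substitution gives 0/0.
Apply L'Hôpital: lim (-sin(s))/(-6*s), still 0/0.
After 2 applications of L'Hôpital's rule the quotient is (-cos(s))/(-6); substituting s = 0 gives 1/6.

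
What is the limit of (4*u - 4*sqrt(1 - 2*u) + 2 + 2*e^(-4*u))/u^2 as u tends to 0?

18

Substitution gives 0/0 (the numerator vanishes to order 2).
Expand each term to order u^2: the coefficient of u^2 in -4·√(1 - 2u) is 2 and in 2·e^(-4u) is 16.
Lower-order terms cancel with the polynomial part, so the numerator is (18)·u^2 + o(u^2), and the limit is (18)/(1) = 18.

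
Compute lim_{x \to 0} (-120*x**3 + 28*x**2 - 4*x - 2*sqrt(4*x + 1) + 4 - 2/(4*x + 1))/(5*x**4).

Substitution gives 0/0 (the numerator vanishes to order 4).
Expand each term to order x^4: the coefficient of x^4 in -2·1/(1 + 4x) is -512 and in -2·√(1 + 4x) is 20.
Lower-order terms cancel with the polynomial part, so the numerator is (-492)·x^4 + o(x^4), and the limit is (-492)/(5) = -492/5.

-492/5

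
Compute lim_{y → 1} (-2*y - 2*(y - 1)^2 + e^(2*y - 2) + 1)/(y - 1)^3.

4/3

Direct substitution gives 0/0.
Apply L'Hôpital: lim (-4*y + 2*e^(2*y - 2) + 2)/(3*(y - 1)^2), still 0/0.
Apply L'Hôpital: lim (4*e^(2*y - 2) - 4)/(6*y - 6), still 0/0.
After 3 applications of L'Hôpital's rule the quotient is (8*e^(2*y - 2))/(6); substituting y = 1 gives 4/3.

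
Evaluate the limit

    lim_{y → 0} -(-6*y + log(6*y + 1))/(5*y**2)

Direct substitution gives 0/0.
Apply L'Hôpital: lim (-6 + 6/(6*y + 1))/(-10*y), still 0/0.
After 2 applications of L'Hôpital's rule the quotient is (-36/(6*y + 1)^2)/(-10); substituting y = 0 gives 18/5.

18/5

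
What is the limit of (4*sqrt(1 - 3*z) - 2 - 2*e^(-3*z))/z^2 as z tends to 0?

-27/2

Substitution gives 0/0; apply L'Hôpital's rule 2 times.
After differentiating numerator and denominator 2 times the quotient is (-18*e^(-3*z) - 9/(1 - 3*z)^(3/2))/(2); at z = 0 this is -27/2.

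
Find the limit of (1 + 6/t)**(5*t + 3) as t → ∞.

e^(30)

The base → 1 and the exponent → ∞: a 1^∞ form.
Take logarithms: (5t + 3)·ln(1 + 6/t). Since ln(1+u) ~ u for small u, this behaves like (5t)·(6/t) → 30.
So the limit is e^(30).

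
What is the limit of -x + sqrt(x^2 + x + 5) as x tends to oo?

1/2

This has the form ∞ − ∞. Multiply and divide by the conjugate √(x^2 + x + 5) + x.
That gives (x + 5) / (√(x^2 + x + 5) + x).
Divide numerator and denominator by x: the limit is 1/(2·1) = 1/2.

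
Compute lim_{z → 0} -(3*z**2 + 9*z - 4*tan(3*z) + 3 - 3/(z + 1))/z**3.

33

Substitution gives 0/0 (the numerator vanishes to order 3).
Expand each term to order z^3: the coefficient of z^3 in -4·tan(3z) is -36 and in -3·1/(1 + z) is 3.
Lower-order terms cancel with the polynomial part, so the numerator is (-33)·z^3 + o(z^3), and the limit is (-33)/(-1) = 33.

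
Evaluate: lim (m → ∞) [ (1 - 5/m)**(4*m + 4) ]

e^(-20)

Write it as [(1 - 5/m)^m]^(4) · (1 - 5/m)^(4). The bracketed term tends to e^(-5) and the second factor to 1, so the limit is e^(-20).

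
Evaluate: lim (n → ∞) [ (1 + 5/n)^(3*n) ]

e^(15)

Let L be the limit and take ln: ln L = lim (3n)·ln(1 + 5/n) = lim (3n)·(5/n + O(1/n²)) = 15.
Hence L = e^(15).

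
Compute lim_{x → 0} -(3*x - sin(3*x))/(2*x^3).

-9/4

Direct substitution gives 0/0.
Apply L'Hôpital: lim (3 - 3*cos(3*x))/(-6*x^2), still 0/0.
Apply L'Hôpital: lim (9*sin(3*x))/(-12*x), still 0/0.
After 3 applications of L'Hôpital's rule the quotient is (27*cos(3*x))/(-12); substituting x = 0 gives -9/4.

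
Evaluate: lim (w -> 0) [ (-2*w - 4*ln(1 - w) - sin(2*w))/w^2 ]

2

Substitution gives 0/0; apply L'Hôpital's rule 2 times.
After differentiating numerator and denominator 2 times the quotient is (4*sin(2*w) + 4/(w - 1)^2)/(2); at w = 0 this is 2.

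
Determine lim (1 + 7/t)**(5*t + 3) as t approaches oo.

e^(35)

Write it as [(1 + 7/t)^t]^(5) · (1 + 7/t)^(3). The bracketed term tends to e^(7) and the second factor to 1, so the limit is e^(35).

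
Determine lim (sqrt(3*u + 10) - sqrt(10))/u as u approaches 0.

3*√(10)/20

A 0/0 form; rationalise with √(10 + 3u) + √10. This collapses the numerator to 3u, leaving 3/(√(10 + 3u) + √10) → 3/(2√10) = 3*√(10)/20.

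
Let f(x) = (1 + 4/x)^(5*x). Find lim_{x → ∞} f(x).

e^(20)

The base → 1 and the exponent → ∞: a 1^∞ form.
Take logarithms: (5x)·ln(1 + 4/x). Since ln(1+u) ~ u for small u, this behaves like (5x)·(4/x) → 20.
So the limit is e^(20).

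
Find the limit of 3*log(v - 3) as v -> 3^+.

-∞

As v → 3⁺, v - 3 → 0⁺ and ln(v - 3) → −∞.
Multiplying by 3 gives -∞.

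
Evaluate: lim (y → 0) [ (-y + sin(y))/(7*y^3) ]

-1/42

Direct substitution gives 0/0.
Apply L'Hôpital: lim (cos(y) - 1)/(21*y^2), still 0/0.
Apply L'Hôpital: lim (-sin(y))/(42*y), still 0/0.
After 3 applications of L'Hôpital's rule the quotient is (-cos(y))/(42); substituting y = 0 gives -1/42.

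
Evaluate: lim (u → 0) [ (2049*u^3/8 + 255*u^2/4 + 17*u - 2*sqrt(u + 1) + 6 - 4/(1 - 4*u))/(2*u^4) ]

Substitution gives 0/0 (the numerator vanishes to order 4).
Expand each term to order u^4: the coefficient of u^4 in -4·1/(1 - 4u) is -1024 and in -2·√(1 + u) is 5/64.
Lower-order terms cancel with the polynomial part, so the numerator is (-65531/64)·u^4 + o(u^4), and the limit is (-65531/64)/(2) = -65531/128.

-65531/128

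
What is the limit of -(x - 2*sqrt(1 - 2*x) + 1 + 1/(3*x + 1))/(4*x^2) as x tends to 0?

-5/2

Substitution gives 0/0; apply L'Hôpital's rule 2 times.
After differentiating numerator and denominator 2 times the quotient is (18/(3*x + 1)^3 + 2/(1 - 2*x)^(3/2))/(-8); at x = 0 this is -5/2.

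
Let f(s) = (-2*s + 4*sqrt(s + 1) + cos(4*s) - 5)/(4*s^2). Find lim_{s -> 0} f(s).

-17/8

Substitution gives 0/0 (the numerator vanishes to order 2).
Expand each term to order s^2: the coefficient of s^2 in 4·√(1 + s) is -1/2 and in cos(4s) is -8.
Lower-order terms cancel with the polynomial part, so the numerator is (-17/2)·s^2 + o(s^2), and the limit is (-17/2)/(4) = -17/8.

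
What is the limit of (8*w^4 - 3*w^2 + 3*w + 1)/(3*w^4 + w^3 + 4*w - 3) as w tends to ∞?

Numerator and denominator both have degree 4.
Dividing every term by w^4, all lower-order terms vanish and the limit is the ratio of leading coefficients, 8/(3) = 8/3.

8/3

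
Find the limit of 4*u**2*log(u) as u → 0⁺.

This is a 0·(−∞) form. Rewrite as 4·ln(u) / u^(−2) and apply L'Hôpital:
the derivative quotient is 4·(1/u) / (−2·u^(−3)) = (-4/2)·u^2 → 0.

0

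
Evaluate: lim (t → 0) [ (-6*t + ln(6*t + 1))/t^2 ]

-18

Direct substitution gives 0/0.
Apply L'Hôpital: lim (-6 + 6/(6*t + 1))/(2*t), still 0/0.
After 2 applications of L'Hôpital's rule the quotient is (-36/(6*t + 1)^2)/(2); substituting t = 0 gives -18.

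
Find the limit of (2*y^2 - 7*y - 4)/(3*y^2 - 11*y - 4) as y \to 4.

9/13

Since y = 4 makes numerator and denominator zero, (y - 4) divides both.
Cancelling it gives (2*y + 1)/(3*y + 1); now plug in y = 4 to get 9/13.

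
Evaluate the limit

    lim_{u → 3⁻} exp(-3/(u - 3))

As u → 3⁻, -3/(u - 3) → +∞, so e^(-3/(u - 3)) → ∞.

∞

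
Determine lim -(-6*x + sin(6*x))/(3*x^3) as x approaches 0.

12

Direct substitution gives 0/0.
Apply L'Hôpital: lim (6*cos(6*x) - 6)/(-9*x^2), still 0/0.
Apply L'Hôpital: lim (-36*sin(6*x))/(-18*x), still 0/0.
After 3 applications of L'Hôpital's rule the quotient is (-216*cos(6*x))/(-18); substituting x = 0 gives 12.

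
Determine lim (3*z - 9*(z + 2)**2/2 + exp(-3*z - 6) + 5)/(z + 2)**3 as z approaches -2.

Direct substitution gives 0/0.
Apply L'Hôpital: lim (-9*z - 3*e^(-3*z - 6) - 15)/(3*(z + 2)^2), still 0/0.
Apply L'Hôpital: lim (9*e^(-3*z - 6) - 9)/(6*z + 12), still 0/0.
After 3 applications of L'Hôpital's rule the quotient is (-27*e^(-3*z - 6))/(6); substituting z = -2 gives -9/2.

-9/2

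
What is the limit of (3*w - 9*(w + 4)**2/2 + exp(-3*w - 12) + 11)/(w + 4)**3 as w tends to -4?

Direct substitution gives 0/0.
Apply L'Hôpital: lim (-9*w - 3*e^(-3*w - 12) - 33)/(3*(w + 4)^2), still 0/0.
Apply L'Hôpital: lim (9*e^(-3*w - 12) - 9)/(6*w + 24), still 0/0.
After 3 applications of L'Hôpital's rule the quotient is (-27*e^(-3*w - 12))/(6); substituting w = -4 gives -9/2.

-9/2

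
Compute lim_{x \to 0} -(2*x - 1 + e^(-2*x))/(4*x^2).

-1/2

Direct substitution gives 0/0.
Apply L'Hôpital: lim (2 - 2*e^(-2*x))/(-8*x), still 0/0.
After 2 applications of L'Hôpital's rule the quotient is (4*e^(-2*x))/(-8); substituting x = 0 gives -1/2.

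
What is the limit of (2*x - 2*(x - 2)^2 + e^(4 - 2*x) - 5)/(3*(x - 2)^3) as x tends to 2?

-4/9

Direct substitution gives 0/0.
Apply L'Hôpital: lim (-4*x - 2*e^(4 - 2*x) + 10)/(9*(x - 2)^2), still 0/0.
Apply L'Hôpital: lim (4*e^(4 - 2*x) - 4)/(18*x - 36), still 0/0.
After 3 applications of L'Hôpital's rule the quotient is (-8*e^(4 - 2*x))/(18); substituting x = 2 gives -4/9.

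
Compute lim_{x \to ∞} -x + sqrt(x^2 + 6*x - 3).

3

An ∞ − ∞ form. Rationalising with the conjugate, the difference becomes (6x - 3) / (√(x^2 + 6*x - 3) + x).
For large x the denominator behaves like 2·x, so the quotient tends to 6/2 = 3.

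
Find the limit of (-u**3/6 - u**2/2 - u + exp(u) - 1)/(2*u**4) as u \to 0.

1/48

Direct substitution gives 0/0.
Apply L'Hôpital: lim (-u^2/2 - u + e^(u) - 1)/(8*u^3), still 0/0.
Apply L'Hôpital: lim (-u + e^(u) - 1)/(24*u^2), still 0/0.
Apply L'Hôpital: lim (e^(u) - 1)/(48*u), still 0/0.
After 4 applications of L'Hôpital's rule the quotient is (e^(u))/(48); substituting u = 0 gives 1/48.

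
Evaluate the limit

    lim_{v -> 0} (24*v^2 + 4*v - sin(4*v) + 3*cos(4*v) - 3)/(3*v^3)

Substitution gives 0/0; apply L'Hôpital's rule 3 times.
After differentiating numerator and denominator 3 times the quotient is (192*sin(4*v) + 64*cos(4*v))/(18); at v = 0 this is 32/9.

32/9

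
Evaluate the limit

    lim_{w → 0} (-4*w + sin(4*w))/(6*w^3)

-16/9

Direct substitution gives 0/0.
Apply L'Hôpital: lim (4*cos(4*w) - 4)/(18*w^2), still 0/0.
Apply L'Hôpital: lim (-16*sin(4*w))/(36*w), still 0/0.
After 3 applications of L'Hôpital's rule the quotient is (-64*cos(4*w))/(36); substituting w = 0 gives -16/9.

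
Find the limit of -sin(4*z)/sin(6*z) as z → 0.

-2/3

Substitution gives 0/0.
Divide numerator and denominator by z: sin(4z)/z → 4 and sin(6z)/z → 6, so the limit is -1·4/6 = -2/3.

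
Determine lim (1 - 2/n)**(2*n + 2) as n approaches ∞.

e^(-4)

The base → 1 and the exponent → ∞: a 1^∞ form.
Take logarithms: (2n + 2)·ln(1 - 2/n). Since ln(1+u) ~ u for small u, this behaves like (2n)·(-2/n) → -4.
So the limit is e^(-4).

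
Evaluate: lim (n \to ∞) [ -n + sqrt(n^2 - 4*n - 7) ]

An ∞ − ∞ form. Rationalising with the conjugate, the difference becomes (-4n - 7) / (√(n^2 - 4*n - 7) + n).
For large n the denominator behaves like 2·n, so the quotient tends to -4/2 = -2.

-2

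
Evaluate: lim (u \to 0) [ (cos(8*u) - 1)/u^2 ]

Direct substitution gives 0/0.
Apply L'Hôpital: lim (-8*sin(8*u))/(2*u), still 0/0.
After 2 applications of L'Hôpital's rule the quotient is (-64*cos(8*u))/(2); substituting u = 0 gives -32.

-32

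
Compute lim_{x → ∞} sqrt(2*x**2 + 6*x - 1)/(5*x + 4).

√(2)/5

For large |x|, √(2*x^2 + 6*x - 1) ≈ √2·|x| and the denominator ≈ 5x.
Since x → +∞, |x| = x, giving √2/(5) = √(2)/5.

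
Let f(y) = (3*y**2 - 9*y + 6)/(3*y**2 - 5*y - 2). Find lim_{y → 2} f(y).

3/7

At y = 2 both the top and bottom vanish — a removable singularity. Factoring out (y - 2) from each leaves (3*y - 3)/(3*y + 1), which at y = 2 equals 3/7.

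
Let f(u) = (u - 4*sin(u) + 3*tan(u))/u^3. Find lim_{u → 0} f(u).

Substitution gives 0/0 (the numerator vanishes to order 3).
Expand each term to order u^3: the coefficient of u^3 in -4·sin(u) is 2/3 and in 3·tan(u) is 1.
Lower-order terms cancel with the polynomial part, so the numerator is (5/3)·u^3 + o(u^3), and the limit is (5/3)/(1) = 5/3.

5/3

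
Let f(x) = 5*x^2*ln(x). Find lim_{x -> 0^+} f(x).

This is a 0·(−∞) form. Rewrite as 5·ln(x) / x^(−2) and apply L'Hôpital:
the derivative quotient is 5·(1/x) / (−2·x^(−3)) = (-5/2)·x^2 → 0.

0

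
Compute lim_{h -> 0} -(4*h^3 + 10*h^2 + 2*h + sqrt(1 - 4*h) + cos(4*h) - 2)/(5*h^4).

Substitution gives 0/0 (the numerator vanishes to order 4).
Expand each term to order h^4: the coefficient of h^4 in √(1 - 4h) is -10 and in cos(4h) is 32/3.
Lower-order terms cancel with the polynomial part, so the numerator is (2/3)·h^4 + o(h^4), and the limit is (2/3)/(-5) = -2/15.

-2/15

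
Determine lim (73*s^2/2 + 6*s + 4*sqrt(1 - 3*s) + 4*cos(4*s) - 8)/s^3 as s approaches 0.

Substitution gives 0/0 (the numerator vanishes to order 3).
Expand each term to order s^3: the coefficient of s^3 in 4·√(1 - 3s) is -27/4 and in 4·cos(4s) is 0.
Lower-order terms cancel with the polynomial part, so the numerator is (-27/4)·s^3 + o(s^3), and the limit is (-27/4)/(1) = -27/4.

-27/4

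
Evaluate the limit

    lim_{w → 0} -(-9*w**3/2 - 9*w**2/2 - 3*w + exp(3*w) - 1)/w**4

Direct substitution gives 0/0.
Apply L'Hôpital: lim (-27*w^2/2 - 9*w + 3*e^(3*w) - 3)/(-4*w^3), still 0/0.
Apply L'Hôpital: lim (-27*w + 9*e^(3*w) - 9)/(-12*w^2), still 0/0.
Apply L'Hôpital: lim (27*e^(3*w) - 27)/(-24*w), still 0/0.
After 4 applications of L'Hôpital's rule the quotient is (81*e^(3*w))/(-24); substituting w = 0 gives -27/8.

-27/8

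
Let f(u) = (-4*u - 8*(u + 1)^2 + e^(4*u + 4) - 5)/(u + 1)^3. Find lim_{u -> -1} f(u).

Direct substitution gives 0/0.
Apply L'Hôpital: lim (-16*u + 4*e^(4*u + 4) - 20)/(3*(u + 1)^2), still 0/0.
Apply L'Hôpital: lim (16*e^(4*u + 4) - 16)/(6*u + 6), still 0/0.
After 3 applications of L'Hôpital's rule the quotient is (64*e^(4*u + 4))/(6); substituting u = -1 gives 32/3.

32/3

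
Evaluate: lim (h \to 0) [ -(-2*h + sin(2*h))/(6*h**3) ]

2/9

Direct substitution gives 0/0.
Apply L'Hôpital: lim (2*cos(2*h) - 2)/(-18*h^2), still 0/0.
Apply L'Hôpital: lim (-4*sin(2*h))/(-36*h), still 0/0.
After 3 applications of L'Hôpital's rule the quotient is (-8*cos(2*h))/(-36); substituting h = 0 gives 2/9.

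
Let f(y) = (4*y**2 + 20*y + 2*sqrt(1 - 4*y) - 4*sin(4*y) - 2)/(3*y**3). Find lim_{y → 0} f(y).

104/9

Substitution gives 0/0; apply L'Hôpital's rule 3 times.
After differentiating numerator and denominator 3 times the quotient is (256*cos(4*y) - 48/(1 - 4*y)^(5/2))/(18); at y = 0 this is 104/9.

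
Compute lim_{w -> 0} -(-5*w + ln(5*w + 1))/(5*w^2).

Direct substitution gives 0/0.
Apply L'Hôpital: lim (-5 + 5/(5*w + 1))/(-10*w), still 0/0.
After 2 applications of L'Hôpital's rule the quotient is (-25/(5*w + 1)^2)/(-10); substituting w = 0 gives 5/2.

5/2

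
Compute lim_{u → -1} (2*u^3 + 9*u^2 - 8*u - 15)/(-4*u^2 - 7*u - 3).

Direct substitution gives 0/0, so factor. Both numerator and denominator have (u + 1) as a factor.
After cancelling, the expression reduces to (2*u^2 + 7*u - 15)/(-4*u - 3).
Substituting u = -1 gives -20.

-20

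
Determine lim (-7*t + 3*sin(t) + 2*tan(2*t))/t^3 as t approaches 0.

Substitution gives 0/0 (the numerator vanishes to order 3).
Expand each term to order t^3: the coefficient of t^3 in 3·sin(t) is -1/2 and in 2·tan(2t) is 16/3.
Lower-order terms cancel with the polynomial part, so the numerator is (29/6)·t^3 + o(t^3), and the limit is (29/6)/(1) = 29/6.

29/6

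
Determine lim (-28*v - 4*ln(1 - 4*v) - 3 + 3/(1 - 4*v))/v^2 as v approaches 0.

Substitution gives 0/0; apply L'Hôpital's rule 2 times.
After differentiating numerator and denominator 2 times the quotient is (32*(8*v - 5)/(4*v - 1)^3)/(2); at v = 0 this is 80.

80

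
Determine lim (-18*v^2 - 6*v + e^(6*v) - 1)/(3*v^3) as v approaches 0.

Direct substitution gives 0/0.
Apply L'Hôpital: lim (-36*v + 6*e^(6*v) - 6)/(9*v^2), still 0/0.
Apply L'Hôpital: lim (36*e^(6*v) - 36)/(18*v), still 0/0.
After 3 applications of L'Hôpital's rule the quotient is (216*e^(6*v))/(18); substituting v = 0 gives 12.

12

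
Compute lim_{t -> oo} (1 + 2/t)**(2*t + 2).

e^(4)

Let L be the limit and take ln: ln L = lim (2t + 2)·ln(1 + 2/t) = lim (2t + 2)·(2/t + O(1/t²)) = 4.
Hence L = e^(4).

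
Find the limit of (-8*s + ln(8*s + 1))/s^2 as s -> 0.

Direct substitution gives 0/0.
Apply L'Hôpital: lim (-8 + 8/(8*s + 1))/(2*s), still 0/0.
After 2 applications of L'Hôpital's rule the quotient is (-64/(8*s + 1)^2)/(2); substituting s = 0 gives -32.

-32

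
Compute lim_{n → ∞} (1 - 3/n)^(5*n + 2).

e^(-15)

Let L be the limit and take ln: ln L = lim (5n + 2)·ln(1 - 3/n) = lim (5n + 2)·(-3/n + O(1/n²)) = -15.
Hence L = e^(-15).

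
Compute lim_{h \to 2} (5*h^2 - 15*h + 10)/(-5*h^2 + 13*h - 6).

Direct substitution gives 0/0, so factor. Both numerator and denominator have (h - 2) as a factor.
After cancelling, the expression reduces to (5*h - 5)/(3 - 5*h).
Substituting h = 2 gives -5/7.

-5/7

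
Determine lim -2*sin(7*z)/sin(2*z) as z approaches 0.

-7

Substitution gives 0/0.
Divide numerator and denominator by z: sin(7z)/z → 7 and sin(2z)/z → 2, so the limit is -2·7/2 = -7.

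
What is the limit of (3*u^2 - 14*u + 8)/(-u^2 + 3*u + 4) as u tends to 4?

At u = 4 both the top and bottom vanish — a removable singularity. Factoring out (u - 4) from each leaves (3*u - 2)/(-u - 1), which at u = 4 equals -2.

-2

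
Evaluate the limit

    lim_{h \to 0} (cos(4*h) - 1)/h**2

Direct substitution gives 0/0.
Apply L'Hôpital: lim (-4*sin(4*h))/(2*h), still 0/0.
After 2 applications of L'Hôpital's rule the quotient is (-16*cos(4*h))/(2); substituting h = 0 gives -8.

-8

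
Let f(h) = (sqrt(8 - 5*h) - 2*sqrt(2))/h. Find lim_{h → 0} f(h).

-5*√(2)/8

Substitution gives 0/0. Multiply numerator and denominator by the conjugate √(8 - 5h) + √8.
The numerator becomes (8 - 5h) − 8 = -5h, so the expression simplifies to -5/(√(8 - 5h) + √8).
Letting h → 0 gives -5/(2√8) = -5*√(2)/8.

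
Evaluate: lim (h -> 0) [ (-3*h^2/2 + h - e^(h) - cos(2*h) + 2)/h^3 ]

-1/6

Substitution gives 0/0 (the numerator vanishes to order 3).
Expand each term to order h^3: the coefficient of h^3 in −cos(2h) is 0 and in −e^(h) is -1/6.
Lower-order terms cancel with the polynomial part, so the numerator is (-1/6)·h^3 + o(h^3), and the limit is (-1/6)/(1) = -1/6.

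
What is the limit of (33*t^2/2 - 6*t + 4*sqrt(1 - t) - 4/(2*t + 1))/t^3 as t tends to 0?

127/4

Substitution gives 0/0 (the numerator vanishes to order 3).
Expand each term to order t^3: the coefficient of t^3 in -4·1/(1 + 2t) is 32 and in 4·√(1 - t) is -1/4.
Lower-order terms cancel with the polynomial part, so the numerator is (127/4)·t^3 + o(t^3), and the limit is (127/4)/(1) = 127/4.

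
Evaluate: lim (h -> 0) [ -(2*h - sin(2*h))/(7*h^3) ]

-4/21

Direct substitution gives 0/0.
Apply L'Hôpital: lim (2 - 2*cos(2*h))/(-21*h^2), still 0/0.
Apply L'Hôpital: lim (4*sin(2*h))/(-42*h), still 0/0.
After 3 applications of L'Hôpital's rule the quotient is (8*cos(2*h))/(-42); substituting h = 0 gives -4/21.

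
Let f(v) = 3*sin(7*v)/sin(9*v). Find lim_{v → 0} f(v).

7/3

Substitution gives 0/0.
Divide numerator and denominator by v: sin(7v)/v → 7 and sin(9v)/v → 9, so the limit is 3·7/9 = 7/3.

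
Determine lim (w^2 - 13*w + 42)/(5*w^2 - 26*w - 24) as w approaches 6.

Direct substitution gives 0/0, so factor. Both numerator and denominator have (w - 6) as a factor.
After cancelling, the expression reduces to (w - 7)/(5*w + 4).
Substituting w = 6 gives -1/34.

-1/34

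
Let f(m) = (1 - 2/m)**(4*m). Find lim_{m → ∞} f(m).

Let L be the limit and take ln: ln L = lim (4m)·ln(1 - 2/m) = lim (4m)·(-2/m + O(1/m²)) = -8.
Hence L = e^(-8).

e^(-8)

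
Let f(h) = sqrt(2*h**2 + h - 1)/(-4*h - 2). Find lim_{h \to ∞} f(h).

-√(2)/4

For large |h|, √(2*h^2 + h - 1) ≈ √2·|h| and the denominator ≈ -4h.
Since h → +∞, |h| = h, giving √2/(-4) = -√(2)/4.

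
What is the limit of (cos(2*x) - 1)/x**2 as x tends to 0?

Direct substitution gives 0/0.
Apply L'Hôpital: lim (-2*sin(2*x))/(2*x), still 0/0.
After 2 applications of L'Hôpital's rule the quotient is (-4*cos(2*x))/(2); substituting x = 0 gives -2.

-2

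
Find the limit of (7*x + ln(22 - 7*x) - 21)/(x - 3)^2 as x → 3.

Direct substitution gives 0/0.
Apply L'Hôpital: lim (7 - 7/(22 - 7*x))/(2*x - 6), still 0/0.
After 2 applications of L'Hôpital's rule the quotient is (-49/(22 - 7*x)^2)/(2); substituting x = 3 gives -49/2.

-49/2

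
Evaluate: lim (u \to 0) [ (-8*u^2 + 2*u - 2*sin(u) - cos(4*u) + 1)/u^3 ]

1/3

Substitution gives 0/0; apply L'Hôpital's rule 3 times.
After differentiating numerator and denominator 3 times the quotient is (-64*sin(4*u) + 2*cos(u))/(6); at u = 0 this is 1/3.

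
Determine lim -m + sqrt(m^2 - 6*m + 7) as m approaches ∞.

-3

An ∞ − ∞ form. Rationalising with the conjugate, the difference becomes (-6m + 7) / (√(m^2 - 6*m + 7) + m).
For large m the denominator behaves like 2·m, so the quotient tends to -6/2 = -3.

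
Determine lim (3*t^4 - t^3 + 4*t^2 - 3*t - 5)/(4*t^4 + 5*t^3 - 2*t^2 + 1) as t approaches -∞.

Numerator and denominator both have degree 4.
Dividing every term by t^4, all lower-order terms vanish and the limit is the ratio of leading coefficients, 3/(4) = 3/4.

3/4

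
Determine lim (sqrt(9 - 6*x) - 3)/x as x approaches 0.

Substitution gives 0/0. Multiply numerator and denominator by the conjugate √(9 - 6x) + √9.
The numerator becomes (9 - 6x) − 9 = -6x, so the expression simplifies to -6/(√(9 - 6x) + √9).
Letting x → 0 gives -6/(2√9) = -1.

-1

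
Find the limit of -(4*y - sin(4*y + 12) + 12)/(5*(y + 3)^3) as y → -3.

Direct substitution gives 0/0.
Apply L'Hôpital: lim (4 - 4*cos(4*y + 12))/(-15*(y + 3)^2), still 0/0.
Apply L'Hôpital: lim (16*sin(4*y + 12))/(-30*y - 90), still 0/0.
After 3 applications of L'Hôpital's rule the quotient is (64*cos(4*y + 12))/(-30); substituting y = -3 gives -32/15.

-32/15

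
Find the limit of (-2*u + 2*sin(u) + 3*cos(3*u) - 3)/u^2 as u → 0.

-27/2

Substitution gives 0/0 (the numerator vanishes to order 2).
Expand each term to order u^2: the coefficient of u^2 in 2·sin(u) is 0 and in 3·cos(3u) is -27/2.
Lower-order terms cancel with the polynomial part, so the numerator is (-27/2)·u^2 + o(u^2), and the limit is (-27/2)/(1) = -27/2.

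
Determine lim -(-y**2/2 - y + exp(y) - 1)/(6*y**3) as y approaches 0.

Direct substitution gives 0/0.
Apply L'Hôpital: lim (-y + e^(y) - 1)/(-18*y^2), still 0/0.
Apply L'Hôpital: lim (e^(y) - 1)/(-36*y), still 0/0.
After 3 applications of L'Hôpital's rule the quotient is (e^(y))/(-36); substituting y = 0 gives -1/36.

-1/36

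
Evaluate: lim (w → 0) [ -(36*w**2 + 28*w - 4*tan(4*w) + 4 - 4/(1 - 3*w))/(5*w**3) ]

Substitution gives 0/0; apply L'Hôpital's rule 3 times.
After differentiating numerator and denominator 3 times the quotient is (-1024*tan(4*w)^2/cos(4*w)^2 - 512/cos(4*w)^4 - 648/(3*w - 1)^4)/(-30); at w = 0 this is 116/3.

116/3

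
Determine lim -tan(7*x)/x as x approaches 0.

Substitution gives 0/0.
Since tan(u)/u → 1 as u → 0, tan(7x)/(7x) → 1 and the limit is 7/(-1) = -7.

-7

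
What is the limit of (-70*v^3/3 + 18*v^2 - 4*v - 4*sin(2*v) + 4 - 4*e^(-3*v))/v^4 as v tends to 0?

-27/2

Substitution gives 0/0 (the numerator vanishes to order 4).
Expand each term to order v^4: the coefficient of v^4 in -4·sin(2v) is 0 and in -4·e^(-3v) is -27/2.
Lower-order terms cancel with the polynomial part, so the numerator is (-27/2)·v^4 + o(v^4), and the limit is (-27/2)/(1) = -27/2.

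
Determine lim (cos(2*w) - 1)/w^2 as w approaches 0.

Direct substitution gives 0/0.
Apply L'Hôpital: lim (-2*sin(2*w))/(2*w), still 0/0.
After 2 applications of L'Hôpital's rule the quotient is (-4*cos(2*w))/(2); substituting w = 0 gives -2.

-2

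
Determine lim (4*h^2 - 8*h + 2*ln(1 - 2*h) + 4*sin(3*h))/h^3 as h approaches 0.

-70/3

Substitution gives 0/0; apply L'Hôpital's rule 3 times.
After differentiating numerator and denominator 3 times the quotient is (-108*cos(3*h) + 32/(2*h - 1)^3)/(6); at h = 0 this is -70/3.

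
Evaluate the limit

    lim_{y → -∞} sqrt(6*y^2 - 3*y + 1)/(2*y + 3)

-√(6)/2

For large |y|, √(6*y^2 - 3*y + 1) ≈ √6·|y| and the denominator ≈ 2y.
Since y → −∞, |y| = −y, giving −√6/(2) = -√(6)/2.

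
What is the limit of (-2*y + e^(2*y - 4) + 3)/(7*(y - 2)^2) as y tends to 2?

Direct substitution gives 0/0.
Apply L'Hôpital: lim (2*e^(2*y - 4) - 2)/(14*y - 28), still 0/0.
After 2 applications of L'Hôpital's rule the quotient is (4*e^(2*y - 4))/(14); substituting y = 2 gives 2/7.

2/7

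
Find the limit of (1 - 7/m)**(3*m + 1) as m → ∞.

e^(-21)

Write it as [(1 - 7/m)^m]^(3) · (1 - 7/m)^(1). The bracketed term tends to e^(-7) and the second factor to 1, so the limit is e^(-21).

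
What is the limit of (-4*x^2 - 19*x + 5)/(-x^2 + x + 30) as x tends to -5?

Since x = -5 makes numerator and denominator zero, (x + 5) divides both.
Cancelling it gives (1 - 4*x)/(6 - x); now plug in x = -5 to get 21/11.

21/11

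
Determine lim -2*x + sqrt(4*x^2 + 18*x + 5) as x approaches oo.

9/2

This has the form ∞ − ∞. Multiply and divide by the conjugate √(4*x^2 + 18*x + 5) + 2x.
That gives (18x + 5) / (√(4*x^2 + 18*x + 5) + 2x).
Divide numerator and denominator by x: the limit is 18/(2·2) = 9/2.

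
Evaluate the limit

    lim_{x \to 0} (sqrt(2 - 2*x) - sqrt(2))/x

-√(2)/2

Substitution gives 0/0. Multiply numerator and denominator by the conjugate √(2 - 2x) + √2.
The numerator becomes (2 - 2x) − 2 = -2x, so the expression simplifies to -2/(√(2 - 2x) + √2).
Letting x → 0 gives -2/(2√2) = -√(2)/2.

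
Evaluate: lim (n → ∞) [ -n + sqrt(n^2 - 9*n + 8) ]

-9/2

An ∞ − ∞ form. Rationalising with the conjugate, the difference becomes (-9n + 8) / (√(n^2 - 9*n + 8) + n).
For large n the denominator behaves like 2·n, so the quotient tends to -9/2 = -9/2.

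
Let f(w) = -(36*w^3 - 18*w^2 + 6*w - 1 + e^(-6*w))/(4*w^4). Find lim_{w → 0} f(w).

-27/2

Direct substitution gives 0/0.
Apply L'Hôpital: lim (108*w^2 - 36*w + 6 - 6*e^(-6*w))/(-16*w^3), still 0/0.
Apply L'Hôpital: lim (216*w - 36 + 36*e^(-6*w))/(-48*w^2), still 0/0.
Apply L'Hôpital: lim (216 - 216*e^(-6*w))/(-96*w), still 0/0.
After 4 applications of L'Hôpital's rule the quotient is (1296*e^(-6*w))/(-96); substituting w = 0 gives -27/2.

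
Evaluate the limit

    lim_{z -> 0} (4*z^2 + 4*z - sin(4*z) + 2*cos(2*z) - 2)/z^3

Substitution gives 0/0 (the numerator vanishes to order 3).
Expand each term to order z^3: the coefficient of z^3 in −sin(4z) is 32/3 and in 2·cos(2z) is 0.
Lower-order terms cancel with the polynomial part, so the numerator is (32/3)·z^3 + o(z^3), and the limit is (32/3)/(1) = 32/3.

32/3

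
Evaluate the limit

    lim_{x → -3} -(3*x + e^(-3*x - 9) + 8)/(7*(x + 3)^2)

-9/14

Direct substitution gives 0/0.
Apply L'Hôpital: lim (3 - 3*e^(-3*x - 9))/(-14*x - 42), still 0/0.
After 2 applications of L'Hôpital's rule the quotient is (9*e^(-3*x - 9))/(-14); substituting x = -3 gives -9/14.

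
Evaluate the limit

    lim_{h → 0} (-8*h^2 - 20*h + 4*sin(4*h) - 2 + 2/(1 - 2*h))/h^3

-80/3

Substitution gives 0/0; apply L'Hôpital's rule 3 times.
After differentiating numerator and denominator 3 times the quotient is (-256*cos(4*h) + 96/(2*h - 1)^4)/(6); at h = 0 this is -80/3.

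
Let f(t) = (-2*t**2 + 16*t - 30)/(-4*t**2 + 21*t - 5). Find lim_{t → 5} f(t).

At t = 5 both the top and bottom vanish — a removable singularity. Factoring out (t - 5) from each leaves (6 - 2*t)/(1 - 4*t), which at t = 5 equals 4/19.

4/19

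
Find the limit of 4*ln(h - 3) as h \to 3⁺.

As h → 3⁺, h - 3 → 0⁺ and ln(h - 3) → −∞.
Multiplying by 4 gives -∞.

-∞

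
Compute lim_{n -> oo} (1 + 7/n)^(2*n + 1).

e^(14)

Write it as [(1 + 7/n)^n]^(2) · (1 + 7/n)^(1). The bracketed term tends to e^(7) and the second factor to 1, so the limit is e^(14).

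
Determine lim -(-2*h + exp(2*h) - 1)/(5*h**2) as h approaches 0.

Direct substitution gives 0/0.
Apply L'Hôpital: lim (2*e^(2*h) - 2)/(-10*h), still 0/0.
After 2 applications of L'Hôpital's rule the quotient is (4*e^(2*h))/(-10); substituting h = 0 gives -2/5.

-2/5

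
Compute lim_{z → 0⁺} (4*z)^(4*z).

1

Base → 0⁺ and exponent → 0⁺: a 0^0 form.
Take logs: 4z·ln(4z). This is 0·(−∞); rewriting as ln(4z)/(1/(4z)) and applying L'Hôpital gives 0.
Hence the limit is e^0 = 1.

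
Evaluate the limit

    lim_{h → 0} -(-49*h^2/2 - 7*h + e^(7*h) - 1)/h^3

Direct substitution gives 0/0.
Apply L'Hôpital: lim (-49*h + 7*e^(7*h) - 7)/(-3*h^2), still 0/0.
Apply L'Hôpital: lim (49*e^(7*h) - 49)/(-6*h), still 0/0.
After 3 applications of L'Hôpital's rule the quotient is (343*e^(7*h))/(-6); substituting h = 0 gives -343/6.

-343/6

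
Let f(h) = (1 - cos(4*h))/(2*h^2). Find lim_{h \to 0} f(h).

4

Substitution gives 0/0.
Use (1 − cos u)/u² → 1/2 with u = 4h: the limit is 4²/(2·2) = 4.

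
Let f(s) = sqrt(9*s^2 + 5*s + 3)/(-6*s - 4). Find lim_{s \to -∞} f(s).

1/2

For large |s|, √(9*s^2 + 5*s + 3) ≈ √9·|s| and the denominator ≈ -6s.
Since s → −∞, |s| = −s, giving −√9/(-6) = 1/2.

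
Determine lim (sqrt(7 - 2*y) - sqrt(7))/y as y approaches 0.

-√(7)/7

A 0/0 form; rationalise with √(7 - 2y) + √7. This collapses the numerator to -2y, leaving -2/(√(7 - 2y) + √7) → -2/(2√7) = -√(7)/7.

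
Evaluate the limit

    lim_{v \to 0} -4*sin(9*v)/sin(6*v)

Substitution gives 0/0.
Divide numerator and denominator by v: sin(9v)/v → 9 and sin(6v)/v → 6, so the limit is -4·9/6 = -6.

-6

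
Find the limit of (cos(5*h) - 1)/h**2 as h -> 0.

Direct substitution gives 0/0.
Apply L'Hôpital: lim (-5*sin(5*h))/(2*h), still 0/0.
After 2 applications of L'Hôpital's rule the quotient is (-25*cos(5*h))/(2); substituting h = 0 gives -25/2.

-25/2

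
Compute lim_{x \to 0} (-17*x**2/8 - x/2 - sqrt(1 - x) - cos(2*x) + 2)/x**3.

1/16

Substitution gives 0/0; apply L'Hôpital's rule 3 times.
After differentiating numerator and denominator 3 times the quotient is (-8*sin(2*x) + 3/(8*(1 - x)^(5/2)))/(6); at x = 0 this is 1/16.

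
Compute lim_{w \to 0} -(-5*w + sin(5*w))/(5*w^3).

Direct substitution gives 0/0.
Apply L'Hôpital: lim (5*cos(5*w) - 5)/(-15*w^2), still 0/0.
Apply L'Hôpital: lim (-25*sin(5*w))/(-30*w), still 0/0.
After 3 applications of L'Hôpital's rule the quotient is (-125*cos(5*w))/(-30); substituting w = 0 gives 25/6.

25/6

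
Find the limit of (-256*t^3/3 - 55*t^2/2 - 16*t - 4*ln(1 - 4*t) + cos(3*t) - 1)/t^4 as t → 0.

Substitution gives 0/0 (the numerator vanishes to order 4).
Expand each term to order t^4: the coefficient of t^4 in -4·ln(1 - 4t) is 256 and in cos(3t) is 27/8.
Lower-order terms cancel with the polynomial part, so the numerator is (2075/8)·t^4 + o(t^4), and the limit is (2075/8)/(1) = 2075/8.

2075/8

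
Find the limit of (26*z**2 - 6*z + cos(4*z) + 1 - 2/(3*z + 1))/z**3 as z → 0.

54

Substitution gives 0/0; apply L'Hôpital's rule 3 times.
After differentiating numerator and denominator 3 times the quotient is (64*sin(4*z) + 324/(3*z + 1)^4)/(6); at z = 0 this is 54.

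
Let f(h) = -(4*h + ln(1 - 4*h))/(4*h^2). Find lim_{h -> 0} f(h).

2

Direct substitution gives 0/0.
Apply L'Hôpital: lim (4 - 4/(1 - 4*h))/(-8*h), still 0/0.
After 2 applications of L'Hôpital's rule the quotient is (-16/(1 - 4*h)^2)/(-8); substituting h = 0 gives 2.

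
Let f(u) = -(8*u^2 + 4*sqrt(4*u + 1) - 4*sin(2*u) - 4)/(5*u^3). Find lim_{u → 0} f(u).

Substitution gives 0/0 (the numerator vanishes to order 3).
Expand each term to order u^3: the coefficient of u^3 in -4·sin(2u) is 16/3 and in 4·√(1 + 4u) is 16.
Lower-order terms cancel with the polynomial part, so the numerator is (64/3)·u^3 + o(u^3), and the limit is (64/3)/(-5) = -64/15.

-64/15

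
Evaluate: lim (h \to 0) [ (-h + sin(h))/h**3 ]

Direct substitution gives 0/0.
Apply L'Hôpital: lim (cos(h) - 1)/(3*h^2), still 0/0.
Apply L'Hôpital: lim (-sin(h))/(6*h), still 0/0.
After 3 applications of L'Hôpital's rule the quotient is (-cos(h))/(6); substituting h = 0 gives -1/6.

-1/6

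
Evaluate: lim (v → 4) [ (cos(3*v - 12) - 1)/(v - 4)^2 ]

-9/2

Direct substitution gives 0/0.
Apply L'Hôpital: lim (-3*sin(3*v - 12))/(2*v - 8), still 0/0.
After 2 applications of L'Hôpital's rule the quotient is (-9*cos(3*v - 12))/(2); substituting v = 4 gives -9/2.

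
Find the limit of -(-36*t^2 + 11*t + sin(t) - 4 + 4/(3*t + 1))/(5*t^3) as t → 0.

Substitution gives 0/0; apply L'Hôpital's rule 3 times.
After differentiating numerator and denominator 3 times the quotient is (-cos(t) - 648/(3*t + 1)^4)/(-30); at t = 0 this is 649/30.

649/30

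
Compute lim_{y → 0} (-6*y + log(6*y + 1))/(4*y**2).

-9/2

Direct substitution gives 0/0.
Apply L'Hôpital: lim (-6 + 6/(6*y + 1))/(8*y), still 0/0.
After 2 applications of L'Hôpital's rule the quotient is (-36/(6*y + 1)^2)/(8); substituting y = 0 gives -9/2.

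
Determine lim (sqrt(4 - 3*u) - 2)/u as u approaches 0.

-3/4

A 0/0 form; rationalise with √(4 - 3u) + √4. This collapses the numerator to -3u, leaving -3/(√(4 - 3u) + √4) → -3/(2√4) = -3/4.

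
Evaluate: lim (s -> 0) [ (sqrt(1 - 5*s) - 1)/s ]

-5/2

A 0/0 form; rationalise with √(1 - 5s) + √1. This collapses the numerator to -5s, leaving -5/(√(1 - 5s) + √1) → -5/(2√1) = -5/2.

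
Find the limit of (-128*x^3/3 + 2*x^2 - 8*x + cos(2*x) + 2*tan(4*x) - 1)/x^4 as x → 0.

2/3

Substitution gives 0/0; apply L'Hôpital's rule 4 times.
After differentiating numerator and denominator 4 times the quotient is (16*cos(2*x) + 12288*tan(4*x)^5 + 20480*tan(4*x)^3 + 8192*tan(4*x))/(24); at x = 0 this is 2/3.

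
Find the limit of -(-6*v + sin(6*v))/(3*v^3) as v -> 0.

12

Direct substitution gives 0/0.
Apply L'Hôpital: lim (6*cos(6*v) - 6)/(-9*v^2), still 0/0.
Apply L'Hôpital: lim (-36*sin(6*v))/(-18*v), still 0/0.
After 3 applications of L'Hôpital's rule the quotient is (-216*cos(6*v))/(-18); substituting v = 0 gives 12.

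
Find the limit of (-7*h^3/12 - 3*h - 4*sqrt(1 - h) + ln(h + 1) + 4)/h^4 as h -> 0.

Substitution gives 0/0; apply L'Hôpital's rule 4 times.
After differentiating numerator and denominator 4 times the quotient is (-6/(h + 1)^4 + 15/(4*(1 - h)^(7/2)))/(24); at h = 0 this is -3/32.

-3/32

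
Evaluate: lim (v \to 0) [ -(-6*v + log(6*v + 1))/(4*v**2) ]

9/2

Direct substitution gives 0/0.
Apply L'Hôpital: lim (-6 + 6/(6*v + 1))/(-8*v), still 0/0.
After 2 applications of L'Hôpital's rule the quotient is (-36/(6*v + 1)^2)/(-8); substituting v = 0 gives 9/2.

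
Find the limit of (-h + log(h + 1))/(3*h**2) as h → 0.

-1/6

Direct substitution gives 0/0.
Apply L'Hôpital: lim (-1 + 1/(h + 1))/(6*h), still 0/0.
After 2 applications of L'Hôpital's rule the quotient is (-1/(h + 1)^2)/(6); substituting h = 0 gives -1/6.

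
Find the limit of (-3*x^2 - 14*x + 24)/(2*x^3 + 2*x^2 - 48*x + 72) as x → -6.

Since x = -6 makes numerator and denominator zero, (x + 6) divides both.
Cancelling it gives (4 - 3*x)/(2*x^2 - 10*x + 12); now plug in x = -6 to get 11/72.

11/72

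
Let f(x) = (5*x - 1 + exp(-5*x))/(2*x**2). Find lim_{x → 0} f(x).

Direct substitution gives 0/0.
Apply L'Hôpital: lim (5 - 5*e^(-5*x))/(4*x), still 0/0.
After 2 applications of L'Hôpital's rule the quotient is (25*e^(-5*x))/(4); substituting x = 0 gives 25/4.

25/4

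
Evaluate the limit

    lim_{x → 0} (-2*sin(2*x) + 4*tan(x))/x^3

4

Substitution gives 0/0 (the numerator vanishes to order 3).
Expand each term to order x^3: the coefficient of x^3 in -2·sin(2x) is 8/3 and in 4·tan(x) is 4/3.
Lower-order terms cancel with the polynomial part, so the numerator is (4)·x^3 + o(x^3), and the limit is (4)/(1) = 4.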